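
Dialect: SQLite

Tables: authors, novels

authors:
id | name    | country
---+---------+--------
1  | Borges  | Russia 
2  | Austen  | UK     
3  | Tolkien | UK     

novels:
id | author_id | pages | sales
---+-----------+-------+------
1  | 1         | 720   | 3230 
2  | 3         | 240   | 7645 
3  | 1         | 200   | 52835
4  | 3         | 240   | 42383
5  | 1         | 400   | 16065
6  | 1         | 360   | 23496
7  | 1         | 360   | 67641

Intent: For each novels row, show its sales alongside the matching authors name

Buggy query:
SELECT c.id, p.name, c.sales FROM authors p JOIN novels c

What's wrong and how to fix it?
Bug: JOIN with no ON clause produces a cartesian product; every novels row pairs with every authors row

Fix: Specify the join condition linking the foreign key to the parent id

Corrected query:
SELECT c.id, p.name, c.sales FROM authors p JOIN novels c ON c.author_id = p.id

Result:
id | name    | sales
---+---------+------
1  | Borges  | 3230 
2  | Tolkien | 7645 
3  | Borges  | 52835
4  | Tolkien | 42383
5  | Borges  | 16065
6  | Borges  | 23496
7  | Borges  | 67641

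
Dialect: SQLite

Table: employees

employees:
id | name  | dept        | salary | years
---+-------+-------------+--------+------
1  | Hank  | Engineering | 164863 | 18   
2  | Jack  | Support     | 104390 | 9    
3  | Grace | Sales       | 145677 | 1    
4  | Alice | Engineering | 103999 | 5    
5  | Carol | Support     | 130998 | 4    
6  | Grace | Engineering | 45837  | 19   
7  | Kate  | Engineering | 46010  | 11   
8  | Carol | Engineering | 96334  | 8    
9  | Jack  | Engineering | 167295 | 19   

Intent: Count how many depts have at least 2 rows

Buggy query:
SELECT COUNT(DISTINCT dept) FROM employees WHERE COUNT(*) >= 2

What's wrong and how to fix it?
Bug: WHERE filters individual rows, not groups, so a group-level COUNT is invalid there

Fix: Use a subquery that GROUPs and filters with HAVING, then count its rows

Corrected query:
SELECT COUNT(*) FROM (SELECT dept FROM employees GROUP BY dept HAVING COUNT(*) >= 2)

Result:
COUNT(*)
--------
2       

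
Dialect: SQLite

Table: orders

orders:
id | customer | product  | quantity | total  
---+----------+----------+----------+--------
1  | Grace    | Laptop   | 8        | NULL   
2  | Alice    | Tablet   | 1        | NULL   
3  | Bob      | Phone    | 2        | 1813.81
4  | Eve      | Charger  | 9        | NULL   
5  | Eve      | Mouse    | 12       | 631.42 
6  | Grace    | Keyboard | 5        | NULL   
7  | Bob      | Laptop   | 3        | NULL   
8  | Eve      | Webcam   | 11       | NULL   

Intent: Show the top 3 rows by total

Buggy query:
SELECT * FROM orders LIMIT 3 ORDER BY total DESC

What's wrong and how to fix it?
Bug: LIMIT must come after ORDER BY

Fix: Sort with ORDER BY, then apply LIMIT

Corrected query:
SELECT * FROM orders ORDER BY total DESC LIMIT 3

Result:
id | customer | product | quantity | total  
---+----------+---------+----------+--------
3  | Bob      | Phone   | 2        | 1813.81
5  | Eve      | Mouse   | 12       | 631.42 
1  | Grace    | Laptop  | 8        | NULL   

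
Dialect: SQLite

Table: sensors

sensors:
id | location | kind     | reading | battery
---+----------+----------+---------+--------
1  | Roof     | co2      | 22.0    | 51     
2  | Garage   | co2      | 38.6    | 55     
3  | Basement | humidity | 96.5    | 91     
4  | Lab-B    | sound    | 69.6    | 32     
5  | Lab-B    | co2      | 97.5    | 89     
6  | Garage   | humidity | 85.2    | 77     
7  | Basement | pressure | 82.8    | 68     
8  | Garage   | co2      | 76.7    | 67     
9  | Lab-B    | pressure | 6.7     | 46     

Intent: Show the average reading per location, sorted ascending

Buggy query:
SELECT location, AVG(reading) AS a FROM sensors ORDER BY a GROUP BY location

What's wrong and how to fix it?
Bug: GROUP BY must precede ORDER BY

Fix: Move ORDER BY to the end, after GROUP BY

Corrected query:
SELECT location, AVG(reading) AS a FROM sensors GROUP BY location ORDER BY a

Result:
location | a        
---------+----------
Roof     | 22       
Lab-B    | 57.933333
Garage   | 66.833333
Basement | 89.65    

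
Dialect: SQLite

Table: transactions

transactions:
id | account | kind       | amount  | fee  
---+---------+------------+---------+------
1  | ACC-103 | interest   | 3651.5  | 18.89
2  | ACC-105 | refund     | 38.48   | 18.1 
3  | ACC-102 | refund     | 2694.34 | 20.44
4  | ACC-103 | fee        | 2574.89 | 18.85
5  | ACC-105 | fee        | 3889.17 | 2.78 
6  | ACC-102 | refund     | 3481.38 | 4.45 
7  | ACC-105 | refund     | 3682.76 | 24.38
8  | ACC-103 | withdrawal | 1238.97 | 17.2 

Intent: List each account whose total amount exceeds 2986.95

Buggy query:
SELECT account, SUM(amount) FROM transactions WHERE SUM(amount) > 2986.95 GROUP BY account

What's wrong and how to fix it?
Bug: SUM(amount) is an aggregate, but WHERE filters rows before aggregation

Fix: Use HAVING (which filters groups after aggregation) instead of WHERE

Corrected query:
SELECT account, SUM(amount) FROM transactions GROUP BY account HAVING SUM(amount) > 2986.95

Result:
account | SUM(amount)
--------+------------
ACC-102 | 6175.72    
ACC-103 | 7465.36    
ACC-105 | 7610.41    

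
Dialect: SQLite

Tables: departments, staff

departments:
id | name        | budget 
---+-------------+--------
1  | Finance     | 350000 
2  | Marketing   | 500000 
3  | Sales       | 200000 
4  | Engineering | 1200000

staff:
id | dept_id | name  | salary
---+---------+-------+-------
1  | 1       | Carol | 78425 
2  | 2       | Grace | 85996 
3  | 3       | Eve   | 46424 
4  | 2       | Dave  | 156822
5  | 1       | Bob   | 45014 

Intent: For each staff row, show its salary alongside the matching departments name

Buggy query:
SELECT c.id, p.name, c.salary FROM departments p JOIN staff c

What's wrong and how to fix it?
Bug: Missing join condition: each staff row is matched to all departments rows instead of just its own

Fix: Add ON c.dept_id = p.id to the JOIN

Corrected query:
SELECT c.id, p.name, c.salary FROM departments p JOIN staff c ON c.dept_id = p.id

Result:
id | name      | salary
---+-----------+-------
1  | Finance   | 78425 
2  | Marketing | 85996 
3  | Sales     | 46424 
4  | Marketing | 156822
5  | Finance   | 45014 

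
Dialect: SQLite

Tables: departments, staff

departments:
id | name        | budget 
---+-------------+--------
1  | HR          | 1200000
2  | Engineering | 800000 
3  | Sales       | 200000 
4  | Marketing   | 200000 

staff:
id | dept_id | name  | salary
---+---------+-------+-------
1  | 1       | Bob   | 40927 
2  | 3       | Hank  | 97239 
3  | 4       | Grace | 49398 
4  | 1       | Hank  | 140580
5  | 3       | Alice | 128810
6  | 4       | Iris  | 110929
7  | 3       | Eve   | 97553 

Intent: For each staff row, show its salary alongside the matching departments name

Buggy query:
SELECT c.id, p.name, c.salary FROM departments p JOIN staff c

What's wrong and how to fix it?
Bug: JOIN with no ON clause produces a cartesian product; every staff row pairs with every departments row

Fix: Specify the join condition linking the foreign key to the parent id

Corrected query:
SELECT c.id, p.name, c.salary FROM departments p JOIN staff c ON c.dept_id = p.id

Result:
id | name      | salary
---+-----------+-------
1  | HR        | 40927 
2  | Sales     | 97239 
3  | Marketing | 49398 
4  | HR        | 140580
5  | Sales     | 128810
6  | Marketing | 110929
7  | Sales     | 97553 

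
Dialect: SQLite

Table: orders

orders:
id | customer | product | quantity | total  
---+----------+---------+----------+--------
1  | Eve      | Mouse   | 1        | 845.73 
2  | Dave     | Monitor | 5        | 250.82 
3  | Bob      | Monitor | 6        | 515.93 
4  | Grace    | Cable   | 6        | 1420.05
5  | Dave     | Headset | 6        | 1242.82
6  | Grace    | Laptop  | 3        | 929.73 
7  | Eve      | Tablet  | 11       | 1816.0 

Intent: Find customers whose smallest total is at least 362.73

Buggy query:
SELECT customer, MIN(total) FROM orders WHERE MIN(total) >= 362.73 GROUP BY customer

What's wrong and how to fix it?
Bug: Aggregates like MIN are computed per group after WHERE runs

Fix: Replace WHERE with HAVING after the GROUP BY

Corrected query:
SELECT customer, MIN(total) FROM orders GROUP BY customer HAVING MIN(total) >= 362.73

Result:
customer | MIN(total)
---------+-----------
Bob      | 515.93    
Eve      | 845.73    
Grace    | 929.73    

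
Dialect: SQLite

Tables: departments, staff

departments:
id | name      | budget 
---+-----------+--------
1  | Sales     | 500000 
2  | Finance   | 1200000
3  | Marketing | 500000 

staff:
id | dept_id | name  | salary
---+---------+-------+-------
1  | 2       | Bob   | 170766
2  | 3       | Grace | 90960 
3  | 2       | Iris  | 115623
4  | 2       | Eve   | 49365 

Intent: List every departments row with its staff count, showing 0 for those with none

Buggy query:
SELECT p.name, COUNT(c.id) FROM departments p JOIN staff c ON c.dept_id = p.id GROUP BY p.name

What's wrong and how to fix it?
Bug: An inner join excludes parents with zero children

Fix: Switch to LEFT JOIN to retain unmatched parent rows

Corrected query:
SELECT p.name, COUNT(c.id) FROM departments p LEFT JOIN staff c ON c.dept_id = p.id GROUP BY p.name

Result:
name      | COUNT(c.id)
----------+------------
Finance   | 3          
Marketing | 1          
Sales     | 0          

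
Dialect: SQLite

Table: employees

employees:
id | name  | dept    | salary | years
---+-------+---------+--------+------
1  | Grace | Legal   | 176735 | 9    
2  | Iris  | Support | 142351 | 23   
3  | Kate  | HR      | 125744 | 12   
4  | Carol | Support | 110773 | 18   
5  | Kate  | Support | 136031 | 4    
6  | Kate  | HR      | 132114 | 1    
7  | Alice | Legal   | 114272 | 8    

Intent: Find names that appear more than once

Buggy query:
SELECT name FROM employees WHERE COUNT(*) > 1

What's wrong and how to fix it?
Bug: WHERE can't reference COUNT(*); aggregates are computed after WHERE

Fix: Group first, then use HAVING for the count condition

Corrected query:
SELECT name FROM employees GROUP BY name HAVING COUNT(*) > 1

Result:
name
----
Kate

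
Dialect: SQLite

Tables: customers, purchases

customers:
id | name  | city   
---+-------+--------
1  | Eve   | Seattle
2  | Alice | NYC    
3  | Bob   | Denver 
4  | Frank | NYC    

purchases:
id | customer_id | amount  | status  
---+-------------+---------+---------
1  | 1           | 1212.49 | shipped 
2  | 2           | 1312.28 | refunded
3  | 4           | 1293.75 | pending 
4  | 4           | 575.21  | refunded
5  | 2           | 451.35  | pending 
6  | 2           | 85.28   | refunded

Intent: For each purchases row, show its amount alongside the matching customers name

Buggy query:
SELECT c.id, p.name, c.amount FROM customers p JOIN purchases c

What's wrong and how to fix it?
Bug: Missing join condition: each purchases row is matched to all customers rows instead of just its own

Fix: Specify the join condition linking the foreign key to the parent id

Corrected query:
SELECT c.id, p.name, c.amount FROM customers p JOIN purchases c ON c.customer_id = p.id

Result:
id | name  | amount 
---+-------+--------
1  | Eve   | 1212.49
2  | Alice | 1312.28
3  | Frank | 1293.75
4  | Frank | 575.21 
5  | Alice | 451.35 
6  | Alice | 85.28  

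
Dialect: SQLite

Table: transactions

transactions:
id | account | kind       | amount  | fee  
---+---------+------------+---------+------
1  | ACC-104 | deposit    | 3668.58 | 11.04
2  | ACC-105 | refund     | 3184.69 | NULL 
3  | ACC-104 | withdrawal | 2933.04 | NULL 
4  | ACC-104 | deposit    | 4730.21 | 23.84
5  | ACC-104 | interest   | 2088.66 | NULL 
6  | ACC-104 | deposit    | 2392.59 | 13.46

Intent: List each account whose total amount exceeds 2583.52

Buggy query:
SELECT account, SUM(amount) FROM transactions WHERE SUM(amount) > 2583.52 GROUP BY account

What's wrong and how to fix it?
Bug: SUM(amount) is an aggregate, but WHERE filters rows before aggregation

Fix: Use HAVING (which filters groups after aggregation) instead of WHERE

Corrected query:
SELECT account, SUM(amount) FROM transactions GROUP BY account HAVING SUM(amount) > 2583.52

Result:
account | SUM(amount)
--------+------------
ACC-104 | 15813.08   
ACC-105 | 3184.69    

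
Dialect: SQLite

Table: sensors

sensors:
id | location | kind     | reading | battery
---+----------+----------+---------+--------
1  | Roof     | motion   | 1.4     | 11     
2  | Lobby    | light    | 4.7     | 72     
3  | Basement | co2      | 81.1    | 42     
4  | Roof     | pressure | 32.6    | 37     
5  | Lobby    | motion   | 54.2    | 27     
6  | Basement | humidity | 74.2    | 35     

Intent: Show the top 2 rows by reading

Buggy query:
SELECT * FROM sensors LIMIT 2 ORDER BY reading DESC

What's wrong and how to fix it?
Bug: ORDER BY cannot follow LIMIT; LIMIT is the final clause

Fix: Sort with ORDER BY, then apply LIMIT

Corrected query:
SELECT * FROM sensors ORDER BY reading DESC LIMIT 2

Result:
id | location | kind     | reading | battery
---+----------+----------+---------+--------
3  | Basement | co2      | 81.1    | 42     
6  | Basement | humidity | 74.2    | 35     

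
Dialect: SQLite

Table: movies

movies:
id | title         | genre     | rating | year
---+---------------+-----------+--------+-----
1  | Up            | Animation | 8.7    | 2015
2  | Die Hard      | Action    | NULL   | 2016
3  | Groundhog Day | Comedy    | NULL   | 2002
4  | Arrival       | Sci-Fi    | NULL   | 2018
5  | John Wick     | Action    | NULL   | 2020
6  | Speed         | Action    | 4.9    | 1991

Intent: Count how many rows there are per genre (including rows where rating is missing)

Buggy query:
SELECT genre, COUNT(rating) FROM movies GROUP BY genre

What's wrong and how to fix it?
Bug: COUNT(column) counts non-NULL values only; rows with NULL rating aren't counted

Fix: Replace COUNT(rating) with COUNT(*)

Corrected query:
SELECT genre, COUNT(*) FROM movies GROUP BY genre

Result:
genre     | COUNT(*)
----------+---------
Action    | 3       
Animation | 1       
Comedy    | 1       
Sci-Fi    | 1       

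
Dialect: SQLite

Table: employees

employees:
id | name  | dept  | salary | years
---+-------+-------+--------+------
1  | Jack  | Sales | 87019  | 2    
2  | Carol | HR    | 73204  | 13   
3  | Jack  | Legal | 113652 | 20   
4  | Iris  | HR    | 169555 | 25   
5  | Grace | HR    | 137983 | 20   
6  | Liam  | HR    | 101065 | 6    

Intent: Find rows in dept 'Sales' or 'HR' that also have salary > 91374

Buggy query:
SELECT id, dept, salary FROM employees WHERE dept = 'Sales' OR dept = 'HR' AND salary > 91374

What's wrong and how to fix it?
Bug: AND binds tighter than OR, so this parses as dept = 'Sales' OR (dept = 'HR' AND salary > 91374)

Fix: Add parentheses around the OR so the AND applies to both alternatives

Corrected query:
SELECT id, dept, salary FROM employees WHERE (dept = 'Sales' OR dept = 'HR') AND salary > 91374

Result:
id | dept | salary
---+------+-------
4  | HR   | 169555
5  | HR   | 137983
6  | HR   | 101065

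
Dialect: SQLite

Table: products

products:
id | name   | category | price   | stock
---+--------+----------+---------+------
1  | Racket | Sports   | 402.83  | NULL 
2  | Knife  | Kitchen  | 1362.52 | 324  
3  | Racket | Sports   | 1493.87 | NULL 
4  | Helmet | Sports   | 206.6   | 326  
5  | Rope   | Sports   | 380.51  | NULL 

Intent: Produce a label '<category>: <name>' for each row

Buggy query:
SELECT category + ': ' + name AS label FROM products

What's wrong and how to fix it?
Bug: '+' is numeric addition; on text columns SQLite converts them to 0 instead of concatenating

Fix: Use the || operator for string concatenation

Corrected query:
SELECT category || ': ' || name AS label FROM products

Result:
label         
--------------
Sports: Racket
Kitchen: Knife
Sports: Racket
Sports: Helmet
Sports: Rope  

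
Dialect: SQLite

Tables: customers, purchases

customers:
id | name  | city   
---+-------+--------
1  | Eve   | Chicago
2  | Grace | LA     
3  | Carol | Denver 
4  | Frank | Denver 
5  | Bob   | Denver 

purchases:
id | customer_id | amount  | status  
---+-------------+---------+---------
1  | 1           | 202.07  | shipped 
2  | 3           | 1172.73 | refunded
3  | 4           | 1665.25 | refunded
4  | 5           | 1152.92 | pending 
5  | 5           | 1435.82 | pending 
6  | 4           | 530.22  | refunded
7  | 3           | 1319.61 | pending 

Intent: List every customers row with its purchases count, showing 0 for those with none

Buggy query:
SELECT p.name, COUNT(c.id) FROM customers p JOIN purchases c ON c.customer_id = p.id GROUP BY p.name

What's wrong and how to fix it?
Bug: INNER JOIN drops customers rows that have no matching purchases rows

Fix: Switch to LEFT JOIN to retain unmatched parent rows

Corrected query:
SELECT p.name, COUNT(c.id) FROM customers p LEFT JOIN purchases c ON c.customer_id = p.id GROUP BY p.name

Result:
name  | COUNT(c.id)
------+------------
Bob   | 2          
Carol | 2          
Eve   | 1          
Frank | 2          
Grace | 0          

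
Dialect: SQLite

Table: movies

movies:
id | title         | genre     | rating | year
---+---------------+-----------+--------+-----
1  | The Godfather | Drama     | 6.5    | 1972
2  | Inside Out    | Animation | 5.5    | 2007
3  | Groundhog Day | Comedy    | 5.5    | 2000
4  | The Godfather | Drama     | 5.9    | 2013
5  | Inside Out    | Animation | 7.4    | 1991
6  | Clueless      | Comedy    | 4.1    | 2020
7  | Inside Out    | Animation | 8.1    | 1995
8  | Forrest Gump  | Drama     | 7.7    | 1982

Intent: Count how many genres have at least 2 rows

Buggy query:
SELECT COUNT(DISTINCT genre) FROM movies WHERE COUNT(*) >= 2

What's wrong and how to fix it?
Bug: COUNT(*) cannot appear in WHERE; the per-group count doesn't exist yet

Fix: Use a subquery that GROUPs and filters with HAVING, then count its rows

Corrected query:
SELECT COUNT(*) FROM (SELECT genre FROM movies GROUP BY genre HAVING COUNT(*) >= 2)

Result:
COUNT(*)
--------
3       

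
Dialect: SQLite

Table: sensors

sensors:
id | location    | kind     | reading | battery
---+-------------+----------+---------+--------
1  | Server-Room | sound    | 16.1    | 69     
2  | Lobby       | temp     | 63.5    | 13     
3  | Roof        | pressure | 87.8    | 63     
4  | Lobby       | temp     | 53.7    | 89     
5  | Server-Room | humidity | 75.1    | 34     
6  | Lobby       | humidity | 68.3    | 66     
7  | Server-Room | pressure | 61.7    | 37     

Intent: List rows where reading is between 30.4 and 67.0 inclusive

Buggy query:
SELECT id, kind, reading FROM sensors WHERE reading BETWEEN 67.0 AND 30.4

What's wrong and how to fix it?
Bug: The bounds are reversed; BETWEEN a AND b requires a <= b to match anything

Fix: Write BETWEEN 30.4 AND 67.0

Corrected query:
SELECT id, kind, reading FROM sensors WHERE reading BETWEEN 30.4 AND 67.0

Result:
id | kind     | reading
---+----------+--------
2  | temp     | 63.5   
4  | temp     | 53.7   
7  | pressure | 61.7   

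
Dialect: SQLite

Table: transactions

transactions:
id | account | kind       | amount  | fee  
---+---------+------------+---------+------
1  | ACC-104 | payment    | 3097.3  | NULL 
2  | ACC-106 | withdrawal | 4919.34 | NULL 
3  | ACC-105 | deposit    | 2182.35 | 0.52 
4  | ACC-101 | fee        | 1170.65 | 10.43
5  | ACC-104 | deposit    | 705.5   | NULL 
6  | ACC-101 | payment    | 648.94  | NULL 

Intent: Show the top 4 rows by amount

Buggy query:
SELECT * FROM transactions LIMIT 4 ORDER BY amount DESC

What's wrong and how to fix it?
Bug: ORDER BY cannot follow LIMIT; LIMIT is the final clause

Fix: Swap the clauses: ORDER BY first, then LIMIT

Corrected query:
SELECT * FROM transactions ORDER BY amount DESC LIMIT 4

Result:
id | account | kind       | amount  | fee  
---+---------+------------+---------+------
2  | ACC-106 | withdrawal | 4919.34 | NULL 
1  | ACC-104 | payment    | 3097.3  | NULL 
3  | ACC-105 | deposit    | 2182.35 | 0.52 
4  | ACC-101 | fee        | 1170.65 | 10.43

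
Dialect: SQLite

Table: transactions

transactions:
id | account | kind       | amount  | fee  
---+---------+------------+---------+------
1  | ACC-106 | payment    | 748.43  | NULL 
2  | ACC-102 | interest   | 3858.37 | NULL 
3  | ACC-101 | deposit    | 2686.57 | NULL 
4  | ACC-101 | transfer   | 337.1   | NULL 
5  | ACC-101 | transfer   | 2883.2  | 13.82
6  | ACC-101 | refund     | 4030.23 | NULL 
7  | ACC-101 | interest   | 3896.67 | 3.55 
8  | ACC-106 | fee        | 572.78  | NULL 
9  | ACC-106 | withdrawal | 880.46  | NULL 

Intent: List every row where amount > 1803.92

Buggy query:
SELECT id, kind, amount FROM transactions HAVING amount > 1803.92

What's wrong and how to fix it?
Bug: This is a non-aggregate query (no GROUP BY, no aggregates), so in SQLite the HAVING clause is invalid here; a row-level condition belongs in WHERE

Fix: Replace HAVING with WHERE since the condition applies to individual rows

Corrected query:
SELECT id, kind, amount FROM transactions WHERE amount > 1803.92

Result:
id | kind     | amount 
---+----------+--------
2  | interest | 3858.37
3  | deposit  | 2686.57
5  | transfer | 2883.2 
6  | refund   | 4030.23
7  | interest | 3896.67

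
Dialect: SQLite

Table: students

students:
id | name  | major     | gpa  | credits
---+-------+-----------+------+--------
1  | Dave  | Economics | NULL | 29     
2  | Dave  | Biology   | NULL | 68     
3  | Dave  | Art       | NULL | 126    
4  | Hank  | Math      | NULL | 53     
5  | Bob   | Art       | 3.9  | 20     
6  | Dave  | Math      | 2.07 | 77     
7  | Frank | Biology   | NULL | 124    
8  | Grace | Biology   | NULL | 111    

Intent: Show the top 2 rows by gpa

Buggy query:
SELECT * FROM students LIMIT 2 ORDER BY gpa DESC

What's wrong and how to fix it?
Bug: ORDER BY cannot follow LIMIT; LIMIT is the final clause

Fix: Swap the clauses: ORDER BY first, then LIMIT

Corrected query:
SELECT * FROM students ORDER BY gpa DESC LIMIT 2

Result:
id | name | major | gpa  | credits
---+------+-------+------+--------
5  | Bob  | Art   | 3.9  | 20     
6  | Dave | Math  | 2.07 | 77     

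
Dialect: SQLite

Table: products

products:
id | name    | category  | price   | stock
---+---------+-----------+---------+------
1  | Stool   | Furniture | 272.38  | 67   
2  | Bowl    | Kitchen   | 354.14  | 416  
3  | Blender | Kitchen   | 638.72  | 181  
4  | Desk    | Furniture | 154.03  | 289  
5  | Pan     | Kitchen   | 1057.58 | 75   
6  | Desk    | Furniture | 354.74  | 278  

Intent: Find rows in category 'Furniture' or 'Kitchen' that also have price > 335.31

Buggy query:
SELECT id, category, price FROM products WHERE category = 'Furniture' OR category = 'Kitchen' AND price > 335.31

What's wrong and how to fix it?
Bug: Without parentheses, AND is evaluated before OR, so the price filter only applies to the 'Kitchen' branch

Fix: Add parentheses around the OR so the AND applies to both alternatives

Corrected query:
SELECT id, category, price FROM products WHERE (category = 'Furniture' OR category = 'Kitchen') AND price > 335.31

Result:
id | category  | price  
---+-----------+--------
2  | Kitchen   | 354.14 
3  | Kitchen   | 638.72 
5  | Kitchen   | 1057.58
6  | Furniture | 354.74 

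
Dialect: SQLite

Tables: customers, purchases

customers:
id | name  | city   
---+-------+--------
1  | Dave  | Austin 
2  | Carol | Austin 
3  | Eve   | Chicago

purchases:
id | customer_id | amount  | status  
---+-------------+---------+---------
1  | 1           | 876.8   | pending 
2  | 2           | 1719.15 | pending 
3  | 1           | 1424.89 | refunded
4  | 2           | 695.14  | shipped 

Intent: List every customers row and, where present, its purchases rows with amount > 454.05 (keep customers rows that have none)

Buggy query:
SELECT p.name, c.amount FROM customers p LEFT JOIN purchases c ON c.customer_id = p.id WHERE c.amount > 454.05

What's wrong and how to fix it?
Bug: A WHERE condition on the right-hand table after LEFT JOIN drops unmatched parents

Fix: Put 'c.amount > 454.05' in the JOIN's ON clause instead of WHERE

Corrected query:
SELECT p.name, c.amount FROM customers p LEFT JOIN purchases c ON c.customer_id = p.id AND c.amount > 454.05

Result:
name  | amount 
------+--------
Dave  | 876.8  
Dave  | 1424.89
Carol | 695.14 
Carol | 1719.15
Eve   | NULL   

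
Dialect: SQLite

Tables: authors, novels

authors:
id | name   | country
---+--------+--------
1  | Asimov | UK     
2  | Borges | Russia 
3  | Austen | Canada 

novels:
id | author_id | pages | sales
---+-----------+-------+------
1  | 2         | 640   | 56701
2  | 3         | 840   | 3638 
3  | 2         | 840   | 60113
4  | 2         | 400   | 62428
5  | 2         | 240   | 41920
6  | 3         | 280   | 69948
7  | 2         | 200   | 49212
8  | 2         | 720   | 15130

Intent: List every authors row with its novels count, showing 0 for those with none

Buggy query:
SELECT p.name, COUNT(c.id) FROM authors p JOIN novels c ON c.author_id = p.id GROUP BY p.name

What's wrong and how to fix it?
Bug: An inner join excludes parents with zero children

Fix: Use LEFT JOIN so parents without children still appear (COUNT(c.id) gives 0)

Corrected query:
SELECT p.name, COUNT(c.id) FROM authors p LEFT JOIN novels c ON c.author_id = p.id GROUP BY p.name

Result:
name   | COUNT(c.id)
-------+------------
Asimov | 0          
Austen | 2          
Borges | 6          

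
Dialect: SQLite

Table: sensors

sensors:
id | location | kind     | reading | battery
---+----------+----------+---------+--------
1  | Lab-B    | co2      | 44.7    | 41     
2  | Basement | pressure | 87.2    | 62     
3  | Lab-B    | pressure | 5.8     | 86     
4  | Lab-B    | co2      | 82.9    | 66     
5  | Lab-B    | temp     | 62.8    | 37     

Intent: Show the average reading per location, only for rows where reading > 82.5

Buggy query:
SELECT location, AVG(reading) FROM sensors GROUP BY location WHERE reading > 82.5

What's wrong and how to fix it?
Bug: Row-level WHERE must come before GROUP BY in the clause order

Fix: Move the WHERE clause before GROUP BY

Corrected query:
SELECT location, AVG(reading) FROM sensors WHERE reading > 82.5 GROUP BY location

Result:
location | AVG(reading)
---------+-------------
Basement | 87.2        
Lab-B    | 82.9        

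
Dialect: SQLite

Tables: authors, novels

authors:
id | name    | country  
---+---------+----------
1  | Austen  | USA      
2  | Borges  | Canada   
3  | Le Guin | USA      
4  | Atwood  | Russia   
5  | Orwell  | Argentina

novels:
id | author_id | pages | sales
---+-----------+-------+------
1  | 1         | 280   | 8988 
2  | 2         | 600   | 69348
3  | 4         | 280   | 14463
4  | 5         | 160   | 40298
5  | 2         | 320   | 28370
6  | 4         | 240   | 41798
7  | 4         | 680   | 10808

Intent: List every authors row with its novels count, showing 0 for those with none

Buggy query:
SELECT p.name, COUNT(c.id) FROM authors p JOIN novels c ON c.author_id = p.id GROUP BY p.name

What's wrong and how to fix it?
Bug: An inner join excludes parents with zero children

Fix: Use LEFT JOIN so parents without children still appear (COUNT(c.id) gives 0)

Corrected query:
SELECT p.name, COUNT(c.id) FROM authors p LEFT JOIN novels c ON c.author_id = p.id GROUP BY p.name

Result:
name    | COUNT(c.id)
--------+------------
Atwood  | 3          
Austen  | 1          
Borges  | 2          
Le Guin | 0          
Orwell  | 1          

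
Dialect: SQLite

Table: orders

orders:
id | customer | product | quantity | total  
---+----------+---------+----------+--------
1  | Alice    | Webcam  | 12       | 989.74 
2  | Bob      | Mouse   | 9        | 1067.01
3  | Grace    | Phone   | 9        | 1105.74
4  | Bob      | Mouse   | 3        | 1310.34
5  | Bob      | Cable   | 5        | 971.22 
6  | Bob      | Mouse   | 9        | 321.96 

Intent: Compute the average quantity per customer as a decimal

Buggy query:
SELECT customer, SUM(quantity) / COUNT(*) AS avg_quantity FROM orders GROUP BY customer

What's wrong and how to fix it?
Bug: SUM(quantity) and COUNT(*) are both integers; the division truncates the fractional part

Fix: Multiply by 1.0 (or CAST to REAL) to force floating-point division

Corrected query:
SELECT customer, SUM(quantity) * 1.0 / COUNT(*) AS avg_quantity FROM orders GROUP BY customer

Result:
customer | avg_quantity
---------+-------------
Alice    | 12          
Bob      | 6.5         
Grace    | 9           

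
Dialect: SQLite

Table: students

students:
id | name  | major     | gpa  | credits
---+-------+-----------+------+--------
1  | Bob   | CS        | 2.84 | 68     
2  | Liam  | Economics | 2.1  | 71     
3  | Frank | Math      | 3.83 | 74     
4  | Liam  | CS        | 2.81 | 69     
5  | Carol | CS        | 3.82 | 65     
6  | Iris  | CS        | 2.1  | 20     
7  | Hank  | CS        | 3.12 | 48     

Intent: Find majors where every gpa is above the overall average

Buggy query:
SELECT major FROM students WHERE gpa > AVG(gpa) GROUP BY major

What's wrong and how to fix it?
Bug: WHERE evaluates per row before aggregation, so AVG() is unavailable

Fix: Use a subquery for AVG and a HAVING MIN(...) filter so the condition holds for every row in the group

Corrected query:
SELECT major FROM students GROUP BY major HAVING MIN(gpa) > (SELECT AVG(gpa) FROM students)

Result:
major
-----
Math 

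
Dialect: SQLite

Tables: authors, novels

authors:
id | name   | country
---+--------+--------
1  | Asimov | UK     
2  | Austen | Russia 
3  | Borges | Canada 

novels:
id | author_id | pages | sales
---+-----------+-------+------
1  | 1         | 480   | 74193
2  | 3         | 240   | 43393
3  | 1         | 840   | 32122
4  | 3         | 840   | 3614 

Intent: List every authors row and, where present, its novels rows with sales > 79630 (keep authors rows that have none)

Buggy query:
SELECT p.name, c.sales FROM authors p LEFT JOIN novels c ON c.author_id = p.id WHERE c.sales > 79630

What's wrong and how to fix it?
Bug: A WHERE condition on the right-hand table after LEFT JOIN drops unmatched parents

Fix: Put 'c.sales > 79630' in the JOIN's ON clause instead of WHERE

Corrected query:
SELECT p.name, c.sales FROM authors p LEFT JOIN novels c ON c.author_id = p.id AND c.sales > 79630

Result:
name   | sales
-------+------
Asimov | NULL 
Austen | NULL 
Borges | NULL 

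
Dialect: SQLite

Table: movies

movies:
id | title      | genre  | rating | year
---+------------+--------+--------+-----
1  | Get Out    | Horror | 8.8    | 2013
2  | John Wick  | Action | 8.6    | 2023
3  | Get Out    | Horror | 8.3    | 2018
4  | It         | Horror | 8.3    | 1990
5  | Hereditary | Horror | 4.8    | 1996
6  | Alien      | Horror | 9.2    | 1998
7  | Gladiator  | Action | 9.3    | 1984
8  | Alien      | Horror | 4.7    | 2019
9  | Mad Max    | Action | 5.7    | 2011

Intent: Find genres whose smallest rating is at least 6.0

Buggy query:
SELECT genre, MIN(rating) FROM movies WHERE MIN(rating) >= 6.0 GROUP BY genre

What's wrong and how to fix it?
Bug: Aggregates like MIN are computed per group after WHERE runs

Fix: Use HAVING for the per-group MIN condition

Corrected query:
SELECT genre, MIN(rating) FROM movies GROUP BY genre HAVING MIN(rating) >= 6.0

Result:
(no rows)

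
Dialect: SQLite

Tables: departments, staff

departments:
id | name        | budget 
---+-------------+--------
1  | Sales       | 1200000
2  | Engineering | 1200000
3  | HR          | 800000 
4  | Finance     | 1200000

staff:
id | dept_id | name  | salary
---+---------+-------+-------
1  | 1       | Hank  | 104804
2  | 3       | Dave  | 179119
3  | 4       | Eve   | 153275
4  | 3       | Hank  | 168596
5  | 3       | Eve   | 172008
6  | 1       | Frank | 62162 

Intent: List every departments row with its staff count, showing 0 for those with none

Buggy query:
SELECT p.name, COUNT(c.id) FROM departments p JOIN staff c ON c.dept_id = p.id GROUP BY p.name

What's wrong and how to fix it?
Bug: INNER JOIN drops departments rows that have no matching staff rows

Fix: Switch to LEFT JOIN to retain unmatched parent rows

Corrected query:
SELECT p.name, COUNT(c.id) FROM departments p LEFT JOIN staff c ON c.dept_id = p.id GROUP BY p.name

Result:
name        | COUNT(c.id)
------------+------------
Engineering | 0          
Finance     | 1          
HR          | 3          
Sales       | 2          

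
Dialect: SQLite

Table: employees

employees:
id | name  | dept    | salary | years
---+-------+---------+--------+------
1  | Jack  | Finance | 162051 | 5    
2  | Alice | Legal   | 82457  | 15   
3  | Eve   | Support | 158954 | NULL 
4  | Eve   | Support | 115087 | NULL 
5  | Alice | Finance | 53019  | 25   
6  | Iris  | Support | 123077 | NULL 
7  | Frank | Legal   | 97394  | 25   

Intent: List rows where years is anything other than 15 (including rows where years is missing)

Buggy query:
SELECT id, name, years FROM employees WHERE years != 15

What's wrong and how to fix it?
Bug: 'years != 15' is unknown when years is NULL, so NULL rows are silently excluded

Fix: Add an explicit OR years IS NULL to include the missing-value rows

Corrected query:
SELECT id, name, years FROM employees WHERE years != 15 OR years IS NULL

Result:
id | name  | years
---+-------+------
1  | Jack  | 5    
3  | Eve   | NULL 
4  | Eve   | NULL 
5  | Alice | 25   
6  | Iris  | NULL 
7  | Frank | 25   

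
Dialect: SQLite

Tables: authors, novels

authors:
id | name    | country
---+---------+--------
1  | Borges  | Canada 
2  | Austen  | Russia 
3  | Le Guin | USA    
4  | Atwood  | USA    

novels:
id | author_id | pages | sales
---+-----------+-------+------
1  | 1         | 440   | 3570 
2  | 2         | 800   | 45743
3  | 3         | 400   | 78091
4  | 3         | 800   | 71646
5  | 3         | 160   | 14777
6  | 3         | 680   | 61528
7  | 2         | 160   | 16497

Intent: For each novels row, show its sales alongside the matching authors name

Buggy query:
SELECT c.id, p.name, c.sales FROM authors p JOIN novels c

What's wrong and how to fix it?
Bug: Missing join condition: each novels row is matched to all authors rows instead of just its own

Fix: Specify the join condition linking the foreign key to the parent id

Corrected query:
SELECT c.id, p.name, c.sales FROM authors p JOIN novels c ON c.author_id = p.id

Result:
id | name    | sales
---+---------+------
1  | Borges  | 3570 
2  | Austen  | 45743
3  | Le Guin | 78091
4  | Le Guin | 71646
5  | Le Guin | 14777
6  | Le Guin | 61528
7  | Austen  | 16497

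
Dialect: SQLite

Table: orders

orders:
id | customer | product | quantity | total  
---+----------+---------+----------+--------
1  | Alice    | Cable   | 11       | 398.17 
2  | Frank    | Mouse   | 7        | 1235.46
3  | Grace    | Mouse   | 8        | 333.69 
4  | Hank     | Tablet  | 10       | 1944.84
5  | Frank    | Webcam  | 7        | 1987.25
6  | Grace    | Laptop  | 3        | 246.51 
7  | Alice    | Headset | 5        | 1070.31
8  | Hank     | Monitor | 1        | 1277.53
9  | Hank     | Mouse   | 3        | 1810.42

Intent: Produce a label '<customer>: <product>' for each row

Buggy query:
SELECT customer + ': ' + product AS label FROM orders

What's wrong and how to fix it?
Bug: '+' is numeric addition; on text columns SQLite converts them to 0 instead of concatenating

Fix: Use the || operator for string concatenation

Corrected query:
SELECT customer || ': ' || product AS label FROM orders

Result:
label         
--------------
Alice: Cable  
Frank: Mouse  
Grace: Mouse  
Hank: Tablet  
Frank: Webcam 
Grace: Laptop 
Alice: Headset
Hank: Monitor 
Hank: Mouse   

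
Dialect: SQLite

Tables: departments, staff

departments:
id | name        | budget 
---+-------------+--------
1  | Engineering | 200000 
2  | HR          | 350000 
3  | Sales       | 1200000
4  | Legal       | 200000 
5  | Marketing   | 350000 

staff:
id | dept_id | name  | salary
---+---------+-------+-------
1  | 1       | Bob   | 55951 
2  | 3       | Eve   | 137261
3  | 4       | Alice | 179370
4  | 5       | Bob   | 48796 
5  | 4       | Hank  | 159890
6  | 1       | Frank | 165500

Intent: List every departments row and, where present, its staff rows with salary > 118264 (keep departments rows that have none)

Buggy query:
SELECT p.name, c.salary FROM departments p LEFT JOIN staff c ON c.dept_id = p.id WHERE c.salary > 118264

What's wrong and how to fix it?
Bug: A WHERE condition on the right-hand table after LEFT JOIN drops unmatched parents

Fix: Move the right-table condition into the ON clause so unmatched parents are kept

Corrected query:
SELECT p.name, c.salary FROM departments p LEFT JOIN staff c ON c.dept_id = p.id AND c.salary > 118264

Result:
name        | salary
------------+-------
Engineering | 165500
HR          | NULL  
Sales       | 137261
Legal       | 159890
Legal       | 179370
Marketing   | NULL  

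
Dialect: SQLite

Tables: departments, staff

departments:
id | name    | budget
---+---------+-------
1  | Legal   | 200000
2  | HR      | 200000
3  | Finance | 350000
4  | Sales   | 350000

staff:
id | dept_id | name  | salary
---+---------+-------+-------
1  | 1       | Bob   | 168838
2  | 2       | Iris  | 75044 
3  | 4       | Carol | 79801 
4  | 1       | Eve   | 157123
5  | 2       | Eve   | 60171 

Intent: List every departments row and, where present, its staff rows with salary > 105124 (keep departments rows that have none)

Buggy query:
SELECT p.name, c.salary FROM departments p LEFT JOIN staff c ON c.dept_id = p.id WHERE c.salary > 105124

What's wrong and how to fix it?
Bug: A WHERE condition on the right-hand table after LEFT JOIN drops unmatched parents

Fix: Move the right-table condition into the ON clause so unmatched parents are kept

Corrected query:
SELECT p.name, c.salary FROM departments p LEFT JOIN staff c ON c.dept_id = p.id AND c.salary > 105124

Result:
name    | salary
--------+-------
Legal   | 157123
Legal   | 168838
HR      | NULL  
Finance | NULL  
Sales   | NULL  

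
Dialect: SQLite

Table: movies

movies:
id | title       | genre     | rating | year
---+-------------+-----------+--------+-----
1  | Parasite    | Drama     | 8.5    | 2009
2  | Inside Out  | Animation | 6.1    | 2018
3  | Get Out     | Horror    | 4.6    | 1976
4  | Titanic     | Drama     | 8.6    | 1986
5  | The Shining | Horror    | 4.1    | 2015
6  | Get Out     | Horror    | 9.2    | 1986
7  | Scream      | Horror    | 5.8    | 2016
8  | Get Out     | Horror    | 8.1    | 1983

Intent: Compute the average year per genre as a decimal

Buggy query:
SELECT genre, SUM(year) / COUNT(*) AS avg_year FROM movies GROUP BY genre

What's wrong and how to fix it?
Bug: SUM(year) and COUNT(*) are both integers; the division truncates the fractional part

Fix: Multiply by 1.0 (or CAST to REAL) to force floating-point division

Corrected query:
SELECT genre, SUM(year) * 1.0 / COUNT(*) AS avg_year FROM movies GROUP BY genre

Result:
genre     | avg_year
----------+---------
Animation | 2018    
Drama     | 1997.5  
Horror    | 1995.2  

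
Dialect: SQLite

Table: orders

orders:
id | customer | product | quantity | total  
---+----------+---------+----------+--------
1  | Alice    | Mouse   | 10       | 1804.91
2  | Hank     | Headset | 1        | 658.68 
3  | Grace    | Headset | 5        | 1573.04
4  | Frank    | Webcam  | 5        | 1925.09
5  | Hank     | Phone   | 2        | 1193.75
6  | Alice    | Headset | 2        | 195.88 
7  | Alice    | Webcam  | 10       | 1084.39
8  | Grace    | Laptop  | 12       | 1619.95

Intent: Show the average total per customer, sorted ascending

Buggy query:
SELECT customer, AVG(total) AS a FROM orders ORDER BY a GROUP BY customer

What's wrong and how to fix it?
Bug: ORDER BY appears before GROUP BY; SQL clause order requires GROUP BY first

Fix: Reorder: SELECT … FROM … GROUP BY … ORDER BY …

Corrected query:
SELECT customer, AVG(total) AS a FROM orders GROUP BY customer ORDER BY a

Result:
customer | a          
---------+------------
Hank     | 926.215    
Alice    | 1028.393333
Grace    | 1596.495   
Frank    | 1925.09    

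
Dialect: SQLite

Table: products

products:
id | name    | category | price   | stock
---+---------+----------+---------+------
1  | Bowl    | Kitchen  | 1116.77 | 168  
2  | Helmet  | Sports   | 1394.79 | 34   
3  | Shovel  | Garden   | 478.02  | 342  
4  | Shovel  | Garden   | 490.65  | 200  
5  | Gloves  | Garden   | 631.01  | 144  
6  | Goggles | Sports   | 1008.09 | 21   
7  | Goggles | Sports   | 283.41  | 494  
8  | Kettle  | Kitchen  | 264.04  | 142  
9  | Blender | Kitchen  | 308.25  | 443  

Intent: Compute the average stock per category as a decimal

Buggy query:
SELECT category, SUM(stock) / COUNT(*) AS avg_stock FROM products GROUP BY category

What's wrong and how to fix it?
Bug: Both operands are integers, so '/' performs integer division and truncates

Fix: Cast one side to REAL so the division keeps the fractional part

Corrected query:
SELECT category, SUM(stock) * 1.0 / COUNT(*) AS avg_stock FROM products GROUP BY category

Result:
category | avg_stock 
---------+-----------
Garden   | 228.666667
Kitchen  | 251       
Sports   | 183       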